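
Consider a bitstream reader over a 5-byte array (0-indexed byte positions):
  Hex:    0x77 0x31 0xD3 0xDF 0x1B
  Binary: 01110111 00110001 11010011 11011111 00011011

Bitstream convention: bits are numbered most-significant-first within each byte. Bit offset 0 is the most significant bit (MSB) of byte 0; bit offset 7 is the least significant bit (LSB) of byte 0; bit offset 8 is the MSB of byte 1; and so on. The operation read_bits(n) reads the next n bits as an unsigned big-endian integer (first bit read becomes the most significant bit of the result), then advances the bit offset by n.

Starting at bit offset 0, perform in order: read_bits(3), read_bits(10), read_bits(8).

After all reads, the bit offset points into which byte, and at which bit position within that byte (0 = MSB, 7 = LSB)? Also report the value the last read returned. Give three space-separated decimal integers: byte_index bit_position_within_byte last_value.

Read 1: bits[0:3] width=3 -> value=3 (bin 011); offset now 3 = byte 0 bit 3; 37 bits remain
Read 2: bits[3:13] width=10 -> value=742 (bin 1011100110); offset now 13 = byte 1 bit 5; 27 bits remain
Read 3: bits[13:21] width=8 -> value=58 (bin 00111010); offset now 21 = byte 2 bit 5; 19 bits remain

Answer: 2 5 58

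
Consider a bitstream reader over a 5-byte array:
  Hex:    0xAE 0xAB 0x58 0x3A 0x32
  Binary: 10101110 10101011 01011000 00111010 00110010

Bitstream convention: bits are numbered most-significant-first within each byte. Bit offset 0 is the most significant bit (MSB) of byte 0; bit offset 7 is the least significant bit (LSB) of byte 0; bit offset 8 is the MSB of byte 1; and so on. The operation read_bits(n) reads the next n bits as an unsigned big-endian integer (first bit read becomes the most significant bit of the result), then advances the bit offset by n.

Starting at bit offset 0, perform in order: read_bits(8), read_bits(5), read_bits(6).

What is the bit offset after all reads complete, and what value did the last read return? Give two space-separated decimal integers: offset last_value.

Read 1: bits[0:8] width=8 -> value=174 (bin 10101110); offset now 8 = byte 1 bit 0; 32 bits remain
Read 2: bits[8:13] width=5 -> value=21 (bin 10101); offset now 13 = byte 1 bit 5; 27 bits remain
Read 3: bits[13:19] width=6 -> value=26 (bin 011010); offset now 19 = byte 2 bit 3; 21 bits remain

Answer: 19 26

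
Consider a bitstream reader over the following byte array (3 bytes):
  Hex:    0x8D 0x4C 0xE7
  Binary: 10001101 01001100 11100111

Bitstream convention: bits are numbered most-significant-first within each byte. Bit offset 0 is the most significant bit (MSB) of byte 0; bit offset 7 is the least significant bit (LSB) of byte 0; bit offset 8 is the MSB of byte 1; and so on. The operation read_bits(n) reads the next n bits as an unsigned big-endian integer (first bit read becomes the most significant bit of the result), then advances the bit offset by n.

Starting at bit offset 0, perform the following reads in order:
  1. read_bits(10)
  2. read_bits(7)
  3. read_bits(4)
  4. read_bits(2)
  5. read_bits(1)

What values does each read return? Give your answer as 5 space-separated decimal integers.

Read 1: bits[0:10] width=10 -> value=565 (bin 1000110101); offset now 10 = byte 1 bit 2; 14 bits remain
Read 2: bits[10:17] width=7 -> value=25 (bin 0011001); offset now 17 = byte 2 bit 1; 7 bits remain
Read 3: bits[17:21] width=4 -> value=12 (bin 1100); offset now 21 = byte 2 bit 5; 3 bits remain
Read 4: bits[21:23] width=2 -> value=3 (bin 11); offset now 23 = byte 2 bit 7; 1 bits remain
Read 5: bits[23:24] width=1 -> value=1 (bin 1); offset now 24 = byte 3 bit 0; 0 bits remain

Answer: 565 25 12 3 1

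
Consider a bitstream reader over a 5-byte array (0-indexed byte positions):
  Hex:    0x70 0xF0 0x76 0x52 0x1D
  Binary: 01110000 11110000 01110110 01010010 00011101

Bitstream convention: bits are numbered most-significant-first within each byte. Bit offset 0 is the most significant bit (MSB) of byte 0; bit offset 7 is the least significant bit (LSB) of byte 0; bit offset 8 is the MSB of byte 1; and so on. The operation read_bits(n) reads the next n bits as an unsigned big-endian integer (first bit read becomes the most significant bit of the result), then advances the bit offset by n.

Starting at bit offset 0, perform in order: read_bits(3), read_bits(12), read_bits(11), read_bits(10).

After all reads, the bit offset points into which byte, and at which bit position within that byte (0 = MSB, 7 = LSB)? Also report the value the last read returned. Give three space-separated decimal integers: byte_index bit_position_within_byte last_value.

Answer: 4 4 289

Derivation:
Read 1: bits[0:3] width=3 -> value=3 (bin 011); offset now 3 = byte 0 bit 3; 37 bits remain
Read 2: bits[3:15] width=12 -> value=2168 (bin 100001111000); offset now 15 = byte 1 bit 7; 25 bits remain
Read 3: bits[15:26] width=11 -> value=473 (bin 00111011001); offset now 26 = byte 3 bit 2; 14 bits remain
Read 4: bits[26:36] width=10 -> value=289 (bin 0100100001); offset now 36 = byte 4 bit 4; 4 bits remain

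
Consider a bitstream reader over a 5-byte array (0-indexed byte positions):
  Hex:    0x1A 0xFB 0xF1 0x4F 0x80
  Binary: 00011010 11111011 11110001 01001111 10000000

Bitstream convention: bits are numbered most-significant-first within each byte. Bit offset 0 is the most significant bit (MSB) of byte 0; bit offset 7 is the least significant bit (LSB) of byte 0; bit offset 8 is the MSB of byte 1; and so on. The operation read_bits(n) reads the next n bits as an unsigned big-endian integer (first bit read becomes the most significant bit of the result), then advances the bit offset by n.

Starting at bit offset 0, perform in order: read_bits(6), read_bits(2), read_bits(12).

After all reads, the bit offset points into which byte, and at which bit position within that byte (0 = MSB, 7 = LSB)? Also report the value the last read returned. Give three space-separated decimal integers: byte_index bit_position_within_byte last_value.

Read 1: bits[0:6] width=6 -> value=6 (bin 000110); offset now 6 = byte 0 bit 6; 34 bits remain
Read 2: bits[6:8] width=2 -> value=2 (bin 10); offset now 8 = byte 1 bit 0; 32 bits remain
Read 3: bits[8:20] width=12 -> value=4031 (bin 111110111111); offset now 20 = byte 2 bit 4; 20 bits remain

Answer: 2 4 4031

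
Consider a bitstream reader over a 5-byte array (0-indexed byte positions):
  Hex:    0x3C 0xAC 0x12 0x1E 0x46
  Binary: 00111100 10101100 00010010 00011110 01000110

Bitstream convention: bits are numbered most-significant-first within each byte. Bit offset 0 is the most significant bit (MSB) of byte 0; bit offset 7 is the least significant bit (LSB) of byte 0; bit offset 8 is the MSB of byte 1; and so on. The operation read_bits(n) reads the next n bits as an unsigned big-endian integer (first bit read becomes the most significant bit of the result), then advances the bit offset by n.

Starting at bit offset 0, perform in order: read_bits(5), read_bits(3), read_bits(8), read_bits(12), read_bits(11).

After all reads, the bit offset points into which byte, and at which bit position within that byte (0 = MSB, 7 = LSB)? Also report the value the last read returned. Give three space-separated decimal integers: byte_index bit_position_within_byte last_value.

Answer: 4 7 1827

Derivation:
Read 1: bits[0:5] width=5 -> value=7 (bin 00111); offset now 5 = byte 0 bit 5; 35 bits remain
Read 2: bits[5:8] width=3 -> value=4 (bin 100); offset now 8 = byte 1 bit 0; 32 bits remain
Read 3: bits[8:16] width=8 -> value=172 (bin 10101100); offset now 16 = byte 2 bit 0; 24 bits remain
Read 4: bits[16:28] width=12 -> value=289 (bin 000100100001); offset now 28 = byte 3 bit 4; 12 bits remain
Read 5: bits[28:39] width=11 -> value=1827 (bin 11100100011); offset now 39 = byte 4 bit 7; 1 bits remain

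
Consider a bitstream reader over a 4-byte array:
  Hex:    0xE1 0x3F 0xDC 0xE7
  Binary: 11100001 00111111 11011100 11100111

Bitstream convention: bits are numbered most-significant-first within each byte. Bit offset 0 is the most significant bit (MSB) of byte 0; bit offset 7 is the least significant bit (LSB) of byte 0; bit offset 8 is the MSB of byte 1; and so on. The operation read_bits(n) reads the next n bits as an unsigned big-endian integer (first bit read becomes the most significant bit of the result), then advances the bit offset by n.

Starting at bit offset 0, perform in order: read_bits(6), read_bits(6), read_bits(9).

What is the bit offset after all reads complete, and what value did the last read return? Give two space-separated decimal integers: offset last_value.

Read 1: bits[0:6] width=6 -> value=56 (bin 111000); offset now 6 = byte 0 bit 6; 26 bits remain
Read 2: bits[6:12] width=6 -> value=19 (bin 010011); offset now 12 = byte 1 bit 4; 20 bits remain
Read 3: bits[12:21] width=9 -> value=507 (bin 111111011); offset now 21 = byte 2 bit 5; 11 bits remain

Answer: 21 507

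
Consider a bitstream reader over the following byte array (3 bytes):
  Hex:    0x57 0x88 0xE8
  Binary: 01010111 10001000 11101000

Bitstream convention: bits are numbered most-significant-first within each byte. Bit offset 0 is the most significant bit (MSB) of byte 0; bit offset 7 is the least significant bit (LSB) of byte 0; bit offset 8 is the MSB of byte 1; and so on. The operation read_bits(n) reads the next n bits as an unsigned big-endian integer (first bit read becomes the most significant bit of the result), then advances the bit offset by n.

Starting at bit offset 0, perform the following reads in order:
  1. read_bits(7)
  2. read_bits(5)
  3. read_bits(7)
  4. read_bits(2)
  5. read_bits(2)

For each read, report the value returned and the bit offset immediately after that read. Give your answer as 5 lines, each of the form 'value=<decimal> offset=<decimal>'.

Answer: value=43 offset=7
value=24 offset=12
value=71 offset=19
value=1 offset=21
value=0 offset=23

Derivation:
Read 1: bits[0:7] width=7 -> value=43 (bin 0101011); offset now 7 = byte 0 bit 7; 17 bits remain
Read 2: bits[7:12] width=5 -> value=24 (bin 11000); offset now 12 = byte 1 bit 4; 12 bits remain
Read 3: bits[12:19] width=7 -> value=71 (bin 1000111); offset now 19 = byte 2 bit 3; 5 bits remain
Read 4: bits[19:21] width=2 -> value=1 (bin 01); offset now 21 = byte 2 bit 5; 3 bits remain
Read 5: bits[21:23] width=2 -> value=0 (bin 00); offset now 23 = byte 2 bit 7; 1 bits remain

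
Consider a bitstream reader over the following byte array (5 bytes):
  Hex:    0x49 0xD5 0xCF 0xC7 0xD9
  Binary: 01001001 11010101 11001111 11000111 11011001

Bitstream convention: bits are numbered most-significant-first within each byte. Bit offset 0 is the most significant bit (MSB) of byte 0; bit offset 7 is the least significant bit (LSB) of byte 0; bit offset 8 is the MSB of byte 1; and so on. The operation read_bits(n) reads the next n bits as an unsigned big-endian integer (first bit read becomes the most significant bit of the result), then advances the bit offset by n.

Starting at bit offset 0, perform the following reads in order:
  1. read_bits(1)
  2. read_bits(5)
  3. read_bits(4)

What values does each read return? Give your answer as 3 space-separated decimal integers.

Answer: 0 18 7

Derivation:
Read 1: bits[0:1] width=1 -> value=0 (bin 0); offset now 1 = byte 0 bit 1; 39 bits remain
Read 2: bits[1:6] width=5 -> value=18 (bin 10010); offset now 6 = byte 0 bit 6; 34 bits remain
Read 3: bits[6:10] width=4 -> value=7 (bin 0111); offset now 10 = byte 1 bit 2; 30 bits remain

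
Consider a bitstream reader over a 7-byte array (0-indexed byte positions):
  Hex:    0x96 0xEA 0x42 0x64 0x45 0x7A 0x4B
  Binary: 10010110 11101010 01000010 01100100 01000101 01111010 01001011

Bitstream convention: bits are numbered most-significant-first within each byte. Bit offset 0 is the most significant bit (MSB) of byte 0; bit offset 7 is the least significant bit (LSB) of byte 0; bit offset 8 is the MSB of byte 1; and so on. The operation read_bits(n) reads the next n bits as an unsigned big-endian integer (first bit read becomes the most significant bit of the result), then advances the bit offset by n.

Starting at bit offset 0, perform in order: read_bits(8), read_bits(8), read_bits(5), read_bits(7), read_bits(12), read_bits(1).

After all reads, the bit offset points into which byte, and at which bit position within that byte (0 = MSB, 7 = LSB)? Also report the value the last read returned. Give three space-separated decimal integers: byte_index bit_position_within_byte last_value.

Answer: 5 1 0

Derivation:
Read 1: bits[0:8] width=8 -> value=150 (bin 10010110); offset now 8 = byte 1 bit 0; 48 bits remain
Read 2: bits[8:16] width=8 -> value=234 (bin 11101010); offset now 16 = byte 2 bit 0; 40 bits remain
Read 3: bits[16:21] width=5 -> value=8 (bin 01000); offset now 21 = byte 2 bit 5; 35 bits remain
Read 4: bits[21:28] width=7 -> value=38 (bin 0100110); offset now 28 = byte 3 bit 4; 28 bits remain
Read 5: bits[28:40] width=12 -> value=1093 (bin 010001000101); offset now 40 = byte 5 bit 0; 16 bits remain
Read 6: bits[40:41] width=1 -> value=0 (bin 0); offset now 41 = byte 5 bit 1; 15 bits remain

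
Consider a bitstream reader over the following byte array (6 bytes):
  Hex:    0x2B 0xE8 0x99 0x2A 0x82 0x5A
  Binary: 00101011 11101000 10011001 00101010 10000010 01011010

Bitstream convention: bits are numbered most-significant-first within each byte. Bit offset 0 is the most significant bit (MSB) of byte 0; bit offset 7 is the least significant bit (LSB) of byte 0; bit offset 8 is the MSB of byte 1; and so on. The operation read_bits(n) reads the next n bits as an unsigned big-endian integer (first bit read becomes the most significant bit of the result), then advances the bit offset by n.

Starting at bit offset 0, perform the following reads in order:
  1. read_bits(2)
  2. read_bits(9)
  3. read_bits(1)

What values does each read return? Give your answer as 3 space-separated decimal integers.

Answer: 0 351 0

Derivation:
Read 1: bits[0:2] width=2 -> value=0 (bin 00); offset now 2 = byte 0 bit 2; 46 bits remain
Read 2: bits[2:11] width=9 -> value=351 (bin 101011111); offset now 11 = byte 1 bit 3; 37 bits remain
Read 3: bits[11:12] width=1 -> value=0 (bin 0); offset now 12 = byte 1 bit 4; 36 bits remain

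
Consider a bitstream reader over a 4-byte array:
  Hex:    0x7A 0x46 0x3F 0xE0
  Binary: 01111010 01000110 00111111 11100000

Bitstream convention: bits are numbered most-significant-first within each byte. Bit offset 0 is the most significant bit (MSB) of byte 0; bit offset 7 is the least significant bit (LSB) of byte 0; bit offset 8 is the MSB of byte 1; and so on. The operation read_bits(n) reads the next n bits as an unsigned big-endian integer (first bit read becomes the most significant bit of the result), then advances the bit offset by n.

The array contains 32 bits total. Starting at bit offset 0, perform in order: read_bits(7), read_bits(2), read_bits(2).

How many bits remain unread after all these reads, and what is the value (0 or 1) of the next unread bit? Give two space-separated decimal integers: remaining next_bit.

Answer: 21 0

Derivation:
Read 1: bits[0:7] width=7 -> value=61 (bin 0111101); offset now 7 = byte 0 bit 7; 25 bits remain
Read 2: bits[7:9] width=2 -> value=0 (bin 00); offset now 9 = byte 1 bit 1; 23 bits remain
Read 3: bits[9:11] width=2 -> value=2 (bin 10); offset now 11 = byte 1 bit 3; 21 bits remain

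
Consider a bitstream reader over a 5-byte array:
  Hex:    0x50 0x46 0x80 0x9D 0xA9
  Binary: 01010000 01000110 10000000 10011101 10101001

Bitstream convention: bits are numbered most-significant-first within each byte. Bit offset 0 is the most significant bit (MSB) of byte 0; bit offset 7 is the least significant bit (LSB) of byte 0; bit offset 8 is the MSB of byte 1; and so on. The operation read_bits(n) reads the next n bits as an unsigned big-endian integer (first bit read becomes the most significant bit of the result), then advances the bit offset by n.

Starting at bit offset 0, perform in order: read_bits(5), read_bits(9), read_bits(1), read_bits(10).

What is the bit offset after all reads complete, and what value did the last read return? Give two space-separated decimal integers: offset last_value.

Read 1: bits[0:5] width=5 -> value=10 (bin 01010); offset now 5 = byte 0 bit 5; 35 bits remain
Read 2: bits[5:14] width=9 -> value=17 (bin 000010001); offset now 14 = byte 1 bit 6; 26 bits remain
Read 3: bits[14:15] width=1 -> value=1 (bin 1); offset now 15 = byte 1 bit 7; 25 bits remain
Read 4: bits[15:25] width=10 -> value=257 (bin 0100000001); offset now 25 = byte 3 bit 1; 15 bits remain

Answer: 25 257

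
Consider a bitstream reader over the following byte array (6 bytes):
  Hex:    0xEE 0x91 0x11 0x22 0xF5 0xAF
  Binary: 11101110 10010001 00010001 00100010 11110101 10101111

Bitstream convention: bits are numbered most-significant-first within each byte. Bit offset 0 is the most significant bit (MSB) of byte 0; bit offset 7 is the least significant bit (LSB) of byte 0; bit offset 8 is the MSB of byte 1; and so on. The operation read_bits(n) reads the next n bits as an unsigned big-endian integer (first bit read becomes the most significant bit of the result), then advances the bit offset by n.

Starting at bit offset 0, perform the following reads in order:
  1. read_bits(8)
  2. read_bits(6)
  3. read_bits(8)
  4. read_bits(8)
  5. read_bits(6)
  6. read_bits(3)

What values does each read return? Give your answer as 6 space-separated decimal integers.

Answer: 238 36 68 72 47 2

Derivation:
Read 1: bits[0:8] width=8 -> value=238 (bin 11101110); offset now 8 = byte 1 bit 0; 40 bits remain
Read 2: bits[8:14] width=6 -> value=36 (bin 100100); offset now 14 = byte 1 bit 6; 34 bits remain
Read 3: bits[14:22] width=8 -> value=68 (bin 01000100); offset now 22 = byte 2 bit 6; 26 bits remain
Read 4: bits[22:30] width=8 -> value=72 (bin 01001000); offset now 30 = byte 3 bit 6; 18 bits remain
Read 5: bits[30:36] width=6 -> value=47 (bin 101111); offset now 36 = byte 4 bit 4; 12 bits remain
Read 6: bits[36:39] width=3 -> value=2 (bin 010); offset now 39 = byte 4 bit 7; 9 bits remain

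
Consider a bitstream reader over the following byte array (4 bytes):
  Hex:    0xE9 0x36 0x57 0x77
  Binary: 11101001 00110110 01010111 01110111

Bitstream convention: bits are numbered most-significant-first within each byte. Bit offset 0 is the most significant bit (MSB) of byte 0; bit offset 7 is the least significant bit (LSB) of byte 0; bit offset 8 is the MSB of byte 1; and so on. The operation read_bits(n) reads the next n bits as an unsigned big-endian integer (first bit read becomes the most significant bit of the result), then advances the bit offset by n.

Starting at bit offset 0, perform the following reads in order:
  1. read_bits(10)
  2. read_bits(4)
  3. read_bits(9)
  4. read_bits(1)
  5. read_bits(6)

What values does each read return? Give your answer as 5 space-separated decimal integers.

Read 1: bits[0:10] width=10 -> value=932 (bin 1110100100); offset now 10 = byte 1 bit 2; 22 bits remain
Read 2: bits[10:14] width=4 -> value=13 (bin 1101); offset now 14 = byte 1 bit 6; 18 bits remain
Read 3: bits[14:23] width=9 -> value=299 (bin 100101011); offset now 23 = byte 2 bit 7; 9 bits remain
Read 4: bits[23:24] width=1 -> value=1 (bin 1); offset now 24 = byte 3 bit 0; 8 bits remain
Read 5: bits[24:30] width=6 -> value=29 (bin 011101); offset now 30 = byte 3 bit 6; 2 bits remain

Answer: 932 13 299 1 29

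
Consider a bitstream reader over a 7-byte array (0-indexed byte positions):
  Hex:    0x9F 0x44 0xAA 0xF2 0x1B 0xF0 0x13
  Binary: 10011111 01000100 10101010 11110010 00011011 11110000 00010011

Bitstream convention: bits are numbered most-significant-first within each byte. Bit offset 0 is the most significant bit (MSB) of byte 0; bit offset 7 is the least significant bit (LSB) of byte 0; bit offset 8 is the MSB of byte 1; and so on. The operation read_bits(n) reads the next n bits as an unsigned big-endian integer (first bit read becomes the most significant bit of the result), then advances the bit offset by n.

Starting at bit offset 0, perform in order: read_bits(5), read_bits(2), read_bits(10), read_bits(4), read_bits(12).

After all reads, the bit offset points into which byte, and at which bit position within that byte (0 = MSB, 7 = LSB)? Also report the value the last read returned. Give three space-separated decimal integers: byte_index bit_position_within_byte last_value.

Answer: 4 1 1508

Derivation:
Read 1: bits[0:5] width=5 -> value=19 (bin 10011); offset now 5 = byte 0 bit 5; 51 bits remain
Read 2: bits[5:7] width=2 -> value=3 (bin 11); offset now 7 = byte 0 bit 7; 49 bits remain
Read 3: bits[7:17] width=10 -> value=649 (bin 1010001001); offset now 17 = byte 2 bit 1; 39 bits remain
Read 4: bits[17:21] width=4 -> value=5 (bin 0101); offset now 21 = byte 2 bit 5; 35 bits remain
Read 5: bits[21:33] width=12 -> value=1508 (bin 010111100100); offset now 33 = byte 4 bit 1; 23 bits remain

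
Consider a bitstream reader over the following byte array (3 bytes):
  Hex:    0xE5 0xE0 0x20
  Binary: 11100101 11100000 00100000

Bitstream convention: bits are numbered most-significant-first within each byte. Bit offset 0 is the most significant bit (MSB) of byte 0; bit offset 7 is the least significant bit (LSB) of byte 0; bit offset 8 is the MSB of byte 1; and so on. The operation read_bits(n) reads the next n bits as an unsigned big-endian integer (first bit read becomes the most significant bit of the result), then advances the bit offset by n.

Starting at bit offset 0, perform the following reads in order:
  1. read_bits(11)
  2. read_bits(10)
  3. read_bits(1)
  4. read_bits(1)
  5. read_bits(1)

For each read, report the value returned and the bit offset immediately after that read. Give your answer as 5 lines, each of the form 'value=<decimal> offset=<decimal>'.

Answer: value=1839 offset=11
value=4 offset=21
value=0 offset=22
value=0 offset=23
value=0 offset=24

Derivation:
Read 1: bits[0:11] width=11 -> value=1839 (bin 11100101111); offset now 11 = byte 1 bit 3; 13 bits remain
Read 2: bits[11:21] width=10 -> value=4 (bin 0000000100); offset now 21 = byte 2 bit 5; 3 bits remain
Read 3: bits[21:22] width=1 -> value=0 (bin 0); offset now 22 = byte 2 bit 6; 2 bits remain
Read 4: bits[22:23] width=1 -> value=0 (bin 0); offset now 23 = byte 2 bit 7; 1 bits remain
Read 5: bits[23:24] width=1 -> value=0 (bin 0); offset now 24 = byte 3 bit 0; 0 bits remain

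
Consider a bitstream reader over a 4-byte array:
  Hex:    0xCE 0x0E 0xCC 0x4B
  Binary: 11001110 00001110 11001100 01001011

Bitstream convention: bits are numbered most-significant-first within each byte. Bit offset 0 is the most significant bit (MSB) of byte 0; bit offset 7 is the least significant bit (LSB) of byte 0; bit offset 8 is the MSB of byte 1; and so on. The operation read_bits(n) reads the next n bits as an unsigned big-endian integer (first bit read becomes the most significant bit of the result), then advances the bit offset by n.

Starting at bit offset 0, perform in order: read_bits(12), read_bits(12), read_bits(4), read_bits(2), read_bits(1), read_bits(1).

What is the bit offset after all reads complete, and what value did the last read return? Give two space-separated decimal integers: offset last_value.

Answer: 32 1

Derivation:
Read 1: bits[0:12] width=12 -> value=3296 (bin 110011100000); offset now 12 = byte 1 bit 4; 20 bits remain
Read 2: bits[12:24] width=12 -> value=3788 (bin 111011001100); offset now 24 = byte 3 bit 0; 8 bits remain
Read 3: bits[24:28] width=4 -> value=4 (bin 0100); offset now 28 = byte 3 bit 4; 4 bits remain
Read 4: bits[28:30] width=2 -> value=2 (bin 10); offset now 30 = byte 3 bit 6; 2 bits remain
Read 5: bits[30:31] width=1 -> value=1 (bin 1); offset now 31 = byte 3 bit 7; 1 bits remain
Read 6: bits[31:32] width=1 -> value=1 (bin 1); offset now 32 = byte 4 bit 0; 0 bits remain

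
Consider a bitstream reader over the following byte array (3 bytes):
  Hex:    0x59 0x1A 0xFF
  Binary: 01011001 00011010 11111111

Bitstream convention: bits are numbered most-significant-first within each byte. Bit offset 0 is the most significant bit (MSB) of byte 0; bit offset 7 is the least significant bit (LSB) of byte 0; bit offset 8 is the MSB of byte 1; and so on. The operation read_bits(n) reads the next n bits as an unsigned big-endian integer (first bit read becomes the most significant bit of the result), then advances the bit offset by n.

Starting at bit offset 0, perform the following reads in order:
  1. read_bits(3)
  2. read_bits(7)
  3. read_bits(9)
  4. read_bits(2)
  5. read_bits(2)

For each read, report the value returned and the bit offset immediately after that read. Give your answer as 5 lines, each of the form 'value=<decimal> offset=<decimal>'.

Read 1: bits[0:3] width=3 -> value=2 (bin 010); offset now 3 = byte 0 bit 3; 21 bits remain
Read 2: bits[3:10] width=7 -> value=100 (bin 1100100); offset now 10 = byte 1 bit 2; 14 bits remain
Read 3: bits[10:19] width=9 -> value=215 (bin 011010111); offset now 19 = byte 2 bit 3; 5 bits remain
Read 4: bits[19:21] width=2 -> value=3 (bin 11); offset now 21 = byte 2 bit 5; 3 bits remain
Read 5: bits[21:23] width=2 -> value=3 (bin 11); offset now 23 = byte 2 bit 7; 1 bits remain

Answer: value=2 offset=3
value=100 offset=10
value=215 offset=19
value=3 offset=21
value=3 offset=23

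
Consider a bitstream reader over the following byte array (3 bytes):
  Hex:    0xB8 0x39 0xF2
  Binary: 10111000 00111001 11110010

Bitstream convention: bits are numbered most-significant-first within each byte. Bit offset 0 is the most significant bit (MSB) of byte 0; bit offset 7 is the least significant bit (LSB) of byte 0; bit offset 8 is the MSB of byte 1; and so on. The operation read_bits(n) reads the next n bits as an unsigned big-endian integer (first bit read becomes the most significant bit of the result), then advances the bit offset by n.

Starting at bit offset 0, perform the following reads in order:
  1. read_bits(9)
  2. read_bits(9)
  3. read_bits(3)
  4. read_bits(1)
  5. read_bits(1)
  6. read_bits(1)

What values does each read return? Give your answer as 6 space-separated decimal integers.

Read 1: bits[0:9] width=9 -> value=368 (bin 101110000); offset now 9 = byte 1 bit 1; 15 bits remain
Read 2: bits[9:18] width=9 -> value=231 (bin 011100111); offset now 18 = byte 2 bit 2; 6 bits remain
Read 3: bits[18:21] width=3 -> value=6 (bin 110); offset now 21 = byte 2 bit 5; 3 bits remain
Read 4: bits[21:22] width=1 -> value=0 (bin 0); offset now 22 = byte 2 bit 6; 2 bits remain
Read 5: bits[22:23] width=1 -> value=1 (bin 1); offset now 23 = byte 2 bit 7; 1 bits remain
Read 6: bits[23:24] width=1 -> value=0 (bin 0); offset now 24 = byte 3 bit 0; 0 bits remain

Answer: 368 231 6 0 1 0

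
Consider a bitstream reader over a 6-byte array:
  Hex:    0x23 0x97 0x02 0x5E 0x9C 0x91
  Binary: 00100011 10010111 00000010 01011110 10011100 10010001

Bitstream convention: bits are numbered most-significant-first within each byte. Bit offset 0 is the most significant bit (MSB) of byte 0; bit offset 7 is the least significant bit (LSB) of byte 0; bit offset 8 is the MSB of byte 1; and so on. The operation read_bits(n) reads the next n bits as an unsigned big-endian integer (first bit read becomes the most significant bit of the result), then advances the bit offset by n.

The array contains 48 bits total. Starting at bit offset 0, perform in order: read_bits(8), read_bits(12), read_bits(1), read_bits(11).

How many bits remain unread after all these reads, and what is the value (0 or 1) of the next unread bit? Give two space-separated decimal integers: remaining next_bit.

Read 1: bits[0:8] width=8 -> value=35 (bin 00100011); offset now 8 = byte 1 bit 0; 40 bits remain
Read 2: bits[8:20] width=12 -> value=2416 (bin 100101110000); offset now 20 = byte 2 bit 4; 28 bits remain
Read 3: bits[20:21] width=1 -> value=0 (bin 0); offset now 21 = byte 2 bit 5; 27 bits remain
Read 4: bits[21:32] width=11 -> value=606 (bin 01001011110); offset now 32 = byte 4 bit 0; 16 bits remain

Answer: 16 1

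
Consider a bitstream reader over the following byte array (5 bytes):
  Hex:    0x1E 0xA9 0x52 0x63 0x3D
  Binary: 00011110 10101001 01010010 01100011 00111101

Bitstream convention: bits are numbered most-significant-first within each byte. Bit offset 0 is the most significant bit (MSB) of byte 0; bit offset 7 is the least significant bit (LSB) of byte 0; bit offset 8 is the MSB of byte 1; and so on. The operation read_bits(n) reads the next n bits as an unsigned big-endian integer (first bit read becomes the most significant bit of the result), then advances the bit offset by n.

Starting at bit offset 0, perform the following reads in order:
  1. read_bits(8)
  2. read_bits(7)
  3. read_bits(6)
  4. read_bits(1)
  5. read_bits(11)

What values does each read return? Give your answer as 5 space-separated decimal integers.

Read 1: bits[0:8] width=8 -> value=30 (bin 00011110); offset now 8 = byte 1 bit 0; 32 bits remain
Read 2: bits[8:15] width=7 -> value=84 (bin 1010100); offset now 15 = byte 1 bit 7; 25 bits remain
Read 3: bits[15:21] width=6 -> value=42 (bin 101010); offset now 21 = byte 2 bit 5; 19 bits remain
Read 4: bits[21:22] width=1 -> value=0 (bin 0); offset now 22 = byte 2 bit 6; 18 bits remain
Read 5: bits[22:33] width=11 -> value=1222 (bin 10011000110); offset now 33 = byte 4 bit 1; 7 bits remain

Answer: 30 84 42 0 1222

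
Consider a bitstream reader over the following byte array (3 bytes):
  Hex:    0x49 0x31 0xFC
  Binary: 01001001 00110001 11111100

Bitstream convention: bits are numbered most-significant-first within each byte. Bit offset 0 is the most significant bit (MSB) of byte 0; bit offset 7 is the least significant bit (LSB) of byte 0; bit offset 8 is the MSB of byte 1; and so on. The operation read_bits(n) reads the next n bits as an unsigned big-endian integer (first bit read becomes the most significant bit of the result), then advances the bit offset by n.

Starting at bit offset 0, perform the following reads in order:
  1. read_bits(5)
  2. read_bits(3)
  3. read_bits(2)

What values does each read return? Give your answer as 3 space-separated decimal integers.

Read 1: bits[0:5] width=5 -> value=9 (bin 01001); offset now 5 = byte 0 bit 5; 19 bits remain
Read 2: bits[5:8] width=3 -> value=1 (bin 001); offset now 8 = byte 1 bit 0; 16 bits remain
Read 3: bits[8:10] width=2 -> value=0 (bin 00); offset now 10 = byte 1 bit 2; 14 bits remain

Answer: 9 1 0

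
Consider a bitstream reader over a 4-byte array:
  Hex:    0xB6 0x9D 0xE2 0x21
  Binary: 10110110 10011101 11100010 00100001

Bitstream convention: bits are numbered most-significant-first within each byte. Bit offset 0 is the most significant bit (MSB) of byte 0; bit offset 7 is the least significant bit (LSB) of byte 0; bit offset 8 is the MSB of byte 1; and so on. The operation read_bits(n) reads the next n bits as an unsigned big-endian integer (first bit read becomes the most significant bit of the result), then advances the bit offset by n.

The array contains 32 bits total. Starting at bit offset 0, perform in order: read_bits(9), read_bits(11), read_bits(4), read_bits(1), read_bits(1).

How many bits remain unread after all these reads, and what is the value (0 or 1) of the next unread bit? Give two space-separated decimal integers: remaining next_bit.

Answer: 6 1

Derivation:
Read 1: bits[0:9] width=9 -> value=365 (bin 101101101); offset now 9 = byte 1 bit 1; 23 bits remain
Read 2: bits[9:20] width=11 -> value=478 (bin 00111011110); offset now 20 = byte 2 bit 4; 12 bits remain
Read 3: bits[20:24] width=4 -> value=2 (bin 0010); offset now 24 = byte 3 bit 0; 8 bits remain
Read 4: bits[24:25] width=1 -> value=0 (bin 0); offset now 25 = byte 3 bit 1; 7 bits remain
Read 5: bits[25:26] width=1 -> value=0 (bin 0); offset now 26 = byte 3 bit 2; 6 bits remain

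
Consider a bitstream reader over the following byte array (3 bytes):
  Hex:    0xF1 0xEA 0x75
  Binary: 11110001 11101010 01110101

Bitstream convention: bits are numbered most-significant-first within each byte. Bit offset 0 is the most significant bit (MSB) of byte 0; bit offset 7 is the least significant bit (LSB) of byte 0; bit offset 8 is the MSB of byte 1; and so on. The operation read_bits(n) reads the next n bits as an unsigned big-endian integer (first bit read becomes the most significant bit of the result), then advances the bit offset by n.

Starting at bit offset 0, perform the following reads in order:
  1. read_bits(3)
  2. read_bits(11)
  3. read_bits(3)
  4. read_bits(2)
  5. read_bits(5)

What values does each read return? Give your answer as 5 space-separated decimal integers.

Answer: 7 1146 4 3 21

Derivation:
Read 1: bits[0:3] width=3 -> value=7 (bin 111); offset now 3 = byte 0 bit 3; 21 bits remain
Read 2: bits[3:14] width=11 -> value=1146 (bin 10001111010); offset now 14 = byte 1 bit 6; 10 bits remain
Read 3: bits[14:17] width=3 -> value=4 (bin 100); offset now 17 = byte 2 bit 1; 7 bits remain
Read 4: bits[17:19] width=2 -> value=3 (bin 11); offset now 19 = byte 2 bit 3; 5 bits remain
Read 5: bits[19:24] width=5 -> value=21 (bin 10101); offset now 24 = byte 3 bit 0; 0 bits remain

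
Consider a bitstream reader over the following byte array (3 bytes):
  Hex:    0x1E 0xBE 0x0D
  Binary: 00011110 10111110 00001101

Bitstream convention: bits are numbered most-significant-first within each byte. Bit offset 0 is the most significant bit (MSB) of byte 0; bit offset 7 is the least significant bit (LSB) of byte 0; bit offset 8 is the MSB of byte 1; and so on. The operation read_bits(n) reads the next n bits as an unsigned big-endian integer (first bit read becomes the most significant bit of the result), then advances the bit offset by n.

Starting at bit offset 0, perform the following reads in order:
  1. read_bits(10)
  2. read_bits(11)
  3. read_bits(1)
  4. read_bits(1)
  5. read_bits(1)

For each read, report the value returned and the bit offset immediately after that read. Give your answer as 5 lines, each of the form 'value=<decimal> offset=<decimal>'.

Read 1: bits[0:10] width=10 -> value=122 (bin 0001111010); offset now 10 = byte 1 bit 2; 14 bits remain
Read 2: bits[10:21] width=11 -> value=1985 (bin 11111000001); offset now 21 = byte 2 bit 5; 3 bits remain
Read 3: bits[21:22] width=1 -> value=1 (bin 1); offset now 22 = byte 2 bit 6; 2 bits remain
Read 4: bits[22:23] width=1 -> value=0 (bin 0); offset now 23 = byte 2 bit 7; 1 bits remain
Read 5: bits[23:24] width=1 -> value=1 (bin 1); offset now 24 = byte 3 bit 0; 0 bits remain

Answer: value=122 offset=10
value=1985 offset=21
value=1 offset=22
value=0 offset=23
value=1 offset=24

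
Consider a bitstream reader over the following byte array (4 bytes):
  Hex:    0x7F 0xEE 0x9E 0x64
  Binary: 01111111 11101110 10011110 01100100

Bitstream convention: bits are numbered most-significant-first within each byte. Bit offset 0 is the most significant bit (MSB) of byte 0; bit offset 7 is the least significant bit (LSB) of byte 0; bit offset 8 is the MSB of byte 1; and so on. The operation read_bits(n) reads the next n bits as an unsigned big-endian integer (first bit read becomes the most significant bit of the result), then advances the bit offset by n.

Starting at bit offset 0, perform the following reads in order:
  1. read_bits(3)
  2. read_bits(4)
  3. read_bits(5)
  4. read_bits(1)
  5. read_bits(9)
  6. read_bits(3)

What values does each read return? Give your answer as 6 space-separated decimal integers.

Read 1: bits[0:3] width=3 -> value=3 (bin 011); offset now 3 = byte 0 bit 3; 29 bits remain
Read 2: bits[3:7] width=4 -> value=15 (bin 1111); offset now 7 = byte 0 bit 7; 25 bits remain
Read 3: bits[7:12] width=5 -> value=30 (bin 11110); offset now 12 = byte 1 bit 4; 20 bits remain
Read 4: bits[12:13] width=1 -> value=1 (bin 1); offset now 13 = byte 1 bit 5; 19 bits remain
Read 5: bits[13:22] width=9 -> value=423 (bin 110100111); offset now 22 = byte 2 bit 6; 10 bits remain
Read 6: bits[22:25] width=3 -> value=4 (bin 100); offset now 25 = byte 3 bit 1; 7 bits remain

Answer: 3 15 30 1 423 4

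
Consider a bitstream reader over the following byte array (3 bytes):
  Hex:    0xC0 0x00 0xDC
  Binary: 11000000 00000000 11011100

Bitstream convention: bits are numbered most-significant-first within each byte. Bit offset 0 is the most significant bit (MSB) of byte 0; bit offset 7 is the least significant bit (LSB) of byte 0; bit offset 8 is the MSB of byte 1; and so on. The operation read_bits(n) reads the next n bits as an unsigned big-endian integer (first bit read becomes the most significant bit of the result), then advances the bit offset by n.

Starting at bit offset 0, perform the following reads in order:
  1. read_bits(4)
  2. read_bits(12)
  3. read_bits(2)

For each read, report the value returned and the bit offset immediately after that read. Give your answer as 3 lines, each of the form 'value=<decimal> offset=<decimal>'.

Read 1: bits[0:4] width=4 -> value=12 (bin 1100); offset now 4 = byte 0 bit 4; 20 bits remain
Read 2: bits[4:16] width=12 -> value=0 (bin 000000000000); offset now 16 = byte 2 bit 0; 8 bits remain
Read 3: bits[16:18] width=2 -> value=3 (bin 11); offset now 18 = byte 2 bit 2; 6 bits remain

Answer: value=12 offset=4
value=0 offset=16
value=3 offset=18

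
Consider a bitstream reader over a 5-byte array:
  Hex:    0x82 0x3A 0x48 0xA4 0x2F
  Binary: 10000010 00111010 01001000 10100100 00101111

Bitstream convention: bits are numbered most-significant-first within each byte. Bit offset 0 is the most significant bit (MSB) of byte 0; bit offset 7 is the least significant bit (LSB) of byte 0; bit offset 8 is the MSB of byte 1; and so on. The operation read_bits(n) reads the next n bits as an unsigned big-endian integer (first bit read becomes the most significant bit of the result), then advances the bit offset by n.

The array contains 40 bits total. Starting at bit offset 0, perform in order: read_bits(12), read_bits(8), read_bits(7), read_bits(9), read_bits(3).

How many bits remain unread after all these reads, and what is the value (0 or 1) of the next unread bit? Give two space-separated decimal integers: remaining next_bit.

Answer: 1 1

Derivation:
Read 1: bits[0:12] width=12 -> value=2083 (bin 100000100011); offset now 12 = byte 1 bit 4; 28 bits remain
Read 2: bits[12:20] width=8 -> value=164 (bin 10100100); offset now 20 = byte 2 bit 4; 20 bits remain
Read 3: bits[20:27] width=7 -> value=69 (bin 1000101); offset now 27 = byte 3 bit 3; 13 bits remain
Read 4: bits[27:36] width=9 -> value=66 (bin 001000010); offset now 36 = byte 4 bit 4; 4 bits remain
Read 5: bits[36:39] width=3 -> value=7 (bin 111); offset now 39 = byte 4 bit 7; 1 bits remain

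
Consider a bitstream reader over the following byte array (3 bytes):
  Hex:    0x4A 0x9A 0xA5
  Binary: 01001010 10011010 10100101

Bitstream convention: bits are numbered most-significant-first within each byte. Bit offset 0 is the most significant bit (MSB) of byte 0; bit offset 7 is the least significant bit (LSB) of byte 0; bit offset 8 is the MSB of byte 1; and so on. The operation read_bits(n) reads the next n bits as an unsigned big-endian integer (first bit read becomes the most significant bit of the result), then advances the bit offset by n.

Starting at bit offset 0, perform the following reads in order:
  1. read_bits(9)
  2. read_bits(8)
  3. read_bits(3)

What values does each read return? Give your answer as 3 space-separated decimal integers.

Read 1: bits[0:9] width=9 -> value=149 (bin 010010101); offset now 9 = byte 1 bit 1; 15 bits remain
Read 2: bits[9:17] width=8 -> value=53 (bin 00110101); offset now 17 = byte 2 bit 1; 7 bits remain
Read 3: bits[17:20] width=3 -> value=2 (bin 010); offset now 20 = byte 2 bit 4; 4 bits remain

Answer: 149 53 2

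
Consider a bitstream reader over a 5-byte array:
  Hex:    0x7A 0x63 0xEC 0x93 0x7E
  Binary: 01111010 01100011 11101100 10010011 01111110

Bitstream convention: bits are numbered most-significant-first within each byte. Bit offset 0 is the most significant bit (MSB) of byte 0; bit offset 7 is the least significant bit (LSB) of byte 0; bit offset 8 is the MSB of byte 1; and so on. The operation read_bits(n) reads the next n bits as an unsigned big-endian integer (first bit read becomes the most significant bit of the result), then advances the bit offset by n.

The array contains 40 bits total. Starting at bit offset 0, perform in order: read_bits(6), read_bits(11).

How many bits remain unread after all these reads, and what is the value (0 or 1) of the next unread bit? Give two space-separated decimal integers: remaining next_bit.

Read 1: bits[0:6] width=6 -> value=30 (bin 011110); offset now 6 = byte 0 bit 6; 34 bits remain
Read 2: bits[6:17] width=11 -> value=1223 (bin 10011000111); offset now 17 = byte 2 bit 1; 23 bits remain

Answer: 23 1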